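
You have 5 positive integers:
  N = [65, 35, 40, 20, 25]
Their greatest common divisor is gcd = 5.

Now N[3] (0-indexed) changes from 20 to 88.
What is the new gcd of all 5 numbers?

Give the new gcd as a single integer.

Numbers: [65, 35, 40, 20, 25], gcd = 5
Change: index 3, 20 -> 88
gcd of the OTHER numbers (without index 3): gcd([65, 35, 40, 25]) = 5
New gcd = gcd(g_others, new_val) = gcd(5, 88) = 1

Answer: 1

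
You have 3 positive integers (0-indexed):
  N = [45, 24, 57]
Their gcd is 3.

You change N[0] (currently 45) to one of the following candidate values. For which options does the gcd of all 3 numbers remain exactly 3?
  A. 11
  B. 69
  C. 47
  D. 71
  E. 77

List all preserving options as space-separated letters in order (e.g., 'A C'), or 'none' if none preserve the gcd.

Old gcd = 3; gcd of others (without N[0]) = 3
New gcd for candidate v: gcd(3, v). Preserves old gcd iff gcd(3, v) = 3.
  Option A: v=11, gcd(3,11)=1 -> changes
  Option B: v=69, gcd(3,69)=3 -> preserves
  Option C: v=47, gcd(3,47)=1 -> changes
  Option D: v=71, gcd(3,71)=1 -> changes
  Option E: v=77, gcd(3,77)=1 -> changes

Answer: B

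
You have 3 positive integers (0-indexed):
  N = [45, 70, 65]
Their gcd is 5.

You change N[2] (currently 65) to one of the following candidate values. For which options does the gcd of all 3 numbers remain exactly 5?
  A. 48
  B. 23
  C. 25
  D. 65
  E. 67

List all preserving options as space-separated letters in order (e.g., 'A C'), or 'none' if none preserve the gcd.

Old gcd = 5; gcd of others (without N[2]) = 5
New gcd for candidate v: gcd(5, v). Preserves old gcd iff gcd(5, v) = 5.
  Option A: v=48, gcd(5,48)=1 -> changes
  Option B: v=23, gcd(5,23)=1 -> changes
  Option C: v=25, gcd(5,25)=5 -> preserves
  Option D: v=65, gcd(5,65)=5 -> preserves
  Option E: v=67, gcd(5,67)=1 -> changes

Answer: C D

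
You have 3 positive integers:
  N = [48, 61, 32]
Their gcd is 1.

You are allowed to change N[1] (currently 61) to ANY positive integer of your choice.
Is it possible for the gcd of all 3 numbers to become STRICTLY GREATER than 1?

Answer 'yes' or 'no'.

Answer: yes

Derivation:
Current gcd = 1
gcd of all OTHER numbers (without N[1]=61): gcd([48, 32]) = 16
The new gcd after any change is gcd(16, new_value).
This can be at most 16.
Since 16 > old gcd 1, the gcd CAN increase (e.g., set N[1] = 16).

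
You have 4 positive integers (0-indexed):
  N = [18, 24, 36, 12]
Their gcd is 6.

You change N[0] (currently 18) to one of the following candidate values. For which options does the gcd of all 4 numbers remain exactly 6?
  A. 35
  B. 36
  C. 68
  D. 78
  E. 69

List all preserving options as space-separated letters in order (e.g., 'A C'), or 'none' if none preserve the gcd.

Old gcd = 6; gcd of others (without N[0]) = 12
New gcd for candidate v: gcd(12, v). Preserves old gcd iff gcd(12, v) = 6.
  Option A: v=35, gcd(12,35)=1 -> changes
  Option B: v=36, gcd(12,36)=12 -> changes
  Option C: v=68, gcd(12,68)=4 -> changes
  Option D: v=78, gcd(12,78)=6 -> preserves
  Option E: v=69, gcd(12,69)=3 -> changes

Answer: D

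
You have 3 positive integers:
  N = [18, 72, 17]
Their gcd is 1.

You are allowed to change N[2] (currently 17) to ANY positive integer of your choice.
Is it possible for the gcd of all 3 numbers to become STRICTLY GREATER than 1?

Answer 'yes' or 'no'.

Current gcd = 1
gcd of all OTHER numbers (without N[2]=17): gcd([18, 72]) = 18
The new gcd after any change is gcd(18, new_value).
This can be at most 18.
Since 18 > old gcd 1, the gcd CAN increase (e.g., set N[2] = 18).

Answer: yes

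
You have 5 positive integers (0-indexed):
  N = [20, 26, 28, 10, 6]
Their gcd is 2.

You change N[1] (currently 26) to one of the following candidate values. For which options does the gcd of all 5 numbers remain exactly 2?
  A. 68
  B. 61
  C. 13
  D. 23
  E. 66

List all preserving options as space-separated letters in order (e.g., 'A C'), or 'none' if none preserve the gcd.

Answer: A E

Derivation:
Old gcd = 2; gcd of others (without N[1]) = 2
New gcd for candidate v: gcd(2, v). Preserves old gcd iff gcd(2, v) = 2.
  Option A: v=68, gcd(2,68)=2 -> preserves
  Option B: v=61, gcd(2,61)=1 -> changes
  Option C: v=13, gcd(2,13)=1 -> changes
  Option D: v=23, gcd(2,23)=1 -> changes
  Option E: v=66, gcd(2,66)=2 -> preserves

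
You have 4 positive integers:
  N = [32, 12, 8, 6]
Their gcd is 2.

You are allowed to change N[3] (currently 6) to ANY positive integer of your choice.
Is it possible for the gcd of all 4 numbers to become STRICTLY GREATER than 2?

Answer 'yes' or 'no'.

Answer: yes

Derivation:
Current gcd = 2
gcd of all OTHER numbers (without N[3]=6): gcd([32, 12, 8]) = 4
The new gcd after any change is gcd(4, new_value).
This can be at most 4.
Since 4 > old gcd 2, the gcd CAN increase (e.g., set N[3] = 4).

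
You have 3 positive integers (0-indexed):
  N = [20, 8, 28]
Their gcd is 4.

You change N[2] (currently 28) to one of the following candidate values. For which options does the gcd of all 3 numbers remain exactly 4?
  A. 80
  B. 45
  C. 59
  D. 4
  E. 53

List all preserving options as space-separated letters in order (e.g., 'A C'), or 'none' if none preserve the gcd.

Answer: A D

Derivation:
Old gcd = 4; gcd of others (without N[2]) = 4
New gcd for candidate v: gcd(4, v). Preserves old gcd iff gcd(4, v) = 4.
  Option A: v=80, gcd(4,80)=4 -> preserves
  Option B: v=45, gcd(4,45)=1 -> changes
  Option C: v=59, gcd(4,59)=1 -> changes
  Option D: v=4, gcd(4,4)=4 -> preserves
  Option E: v=53, gcd(4,53)=1 -> changes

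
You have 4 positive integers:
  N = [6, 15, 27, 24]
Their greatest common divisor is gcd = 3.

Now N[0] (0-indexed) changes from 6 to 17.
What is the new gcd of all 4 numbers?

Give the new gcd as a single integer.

Answer: 1

Derivation:
Numbers: [6, 15, 27, 24], gcd = 3
Change: index 0, 6 -> 17
gcd of the OTHER numbers (without index 0): gcd([15, 27, 24]) = 3
New gcd = gcd(g_others, new_val) = gcd(3, 17) = 1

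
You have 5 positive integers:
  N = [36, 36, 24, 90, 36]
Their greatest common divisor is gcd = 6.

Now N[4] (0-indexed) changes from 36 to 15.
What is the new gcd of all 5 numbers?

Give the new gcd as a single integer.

Answer: 3

Derivation:
Numbers: [36, 36, 24, 90, 36], gcd = 6
Change: index 4, 36 -> 15
gcd of the OTHER numbers (without index 4): gcd([36, 36, 24, 90]) = 6
New gcd = gcd(g_others, new_val) = gcd(6, 15) = 3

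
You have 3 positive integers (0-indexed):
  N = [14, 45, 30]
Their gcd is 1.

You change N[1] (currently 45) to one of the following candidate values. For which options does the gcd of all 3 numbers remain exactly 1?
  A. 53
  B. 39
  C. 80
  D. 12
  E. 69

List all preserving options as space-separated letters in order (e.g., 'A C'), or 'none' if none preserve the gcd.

Answer: A B E

Derivation:
Old gcd = 1; gcd of others (without N[1]) = 2
New gcd for candidate v: gcd(2, v). Preserves old gcd iff gcd(2, v) = 1.
  Option A: v=53, gcd(2,53)=1 -> preserves
  Option B: v=39, gcd(2,39)=1 -> preserves
  Option C: v=80, gcd(2,80)=2 -> changes
  Option D: v=12, gcd(2,12)=2 -> changes
  Option E: v=69, gcd(2,69)=1 -> preserves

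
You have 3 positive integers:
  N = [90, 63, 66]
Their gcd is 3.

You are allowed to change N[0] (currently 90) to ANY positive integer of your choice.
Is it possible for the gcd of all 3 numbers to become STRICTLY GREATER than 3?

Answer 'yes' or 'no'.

Current gcd = 3
gcd of all OTHER numbers (without N[0]=90): gcd([63, 66]) = 3
The new gcd after any change is gcd(3, new_value).
This can be at most 3.
Since 3 = old gcd 3, the gcd can only stay the same or decrease.

Answer: no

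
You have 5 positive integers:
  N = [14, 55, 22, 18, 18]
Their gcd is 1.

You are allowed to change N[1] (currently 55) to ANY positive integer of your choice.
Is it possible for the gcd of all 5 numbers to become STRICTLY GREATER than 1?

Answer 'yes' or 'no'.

Current gcd = 1
gcd of all OTHER numbers (without N[1]=55): gcd([14, 22, 18, 18]) = 2
The new gcd after any change is gcd(2, new_value).
This can be at most 2.
Since 2 > old gcd 1, the gcd CAN increase (e.g., set N[1] = 2).

Answer: yes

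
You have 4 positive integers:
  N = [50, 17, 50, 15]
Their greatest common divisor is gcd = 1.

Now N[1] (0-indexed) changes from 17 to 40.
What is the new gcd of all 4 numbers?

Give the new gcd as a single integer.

Numbers: [50, 17, 50, 15], gcd = 1
Change: index 1, 17 -> 40
gcd of the OTHER numbers (without index 1): gcd([50, 50, 15]) = 5
New gcd = gcd(g_others, new_val) = gcd(5, 40) = 5

Answer: 5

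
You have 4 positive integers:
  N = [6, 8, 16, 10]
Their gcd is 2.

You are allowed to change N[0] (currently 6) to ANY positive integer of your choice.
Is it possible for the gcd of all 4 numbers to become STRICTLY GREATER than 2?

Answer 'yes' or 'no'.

Answer: no

Derivation:
Current gcd = 2
gcd of all OTHER numbers (without N[0]=6): gcd([8, 16, 10]) = 2
The new gcd after any change is gcd(2, new_value).
This can be at most 2.
Since 2 = old gcd 2, the gcd can only stay the same or decrease.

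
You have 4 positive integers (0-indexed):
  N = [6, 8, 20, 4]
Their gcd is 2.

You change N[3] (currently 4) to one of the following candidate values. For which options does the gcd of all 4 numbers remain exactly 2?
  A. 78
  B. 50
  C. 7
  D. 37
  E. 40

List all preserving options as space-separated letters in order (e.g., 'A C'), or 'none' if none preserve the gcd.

Answer: A B E

Derivation:
Old gcd = 2; gcd of others (without N[3]) = 2
New gcd for candidate v: gcd(2, v). Preserves old gcd iff gcd(2, v) = 2.
  Option A: v=78, gcd(2,78)=2 -> preserves
  Option B: v=50, gcd(2,50)=2 -> preserves
  Option C: v=7, gcd(2,7)=1 -> changes
  Option D: v=37, gcd(2,37)=1 -> changes
  Option E: v=40, gcd(2,40)=2 -> preserves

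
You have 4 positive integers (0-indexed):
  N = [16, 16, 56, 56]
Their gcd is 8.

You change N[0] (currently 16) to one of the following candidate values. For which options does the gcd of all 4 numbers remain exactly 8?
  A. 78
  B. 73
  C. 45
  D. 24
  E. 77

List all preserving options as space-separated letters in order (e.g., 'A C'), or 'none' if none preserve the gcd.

Answer: D

Derivation:
Old gcd = 8; gcd of others (without N[0]) = 8
New gcd for candidate v: gcd(8, v). Preserves old gcd iff gcd(8, v) = 8.
  Option A: v=78, gcd(8,78)=2 -> changes
  Option B: v=73, gcd(8,73)=1 -> changes
  Option C: v=45, gcd(8,45)=1 -> changes
  Option D: v=24, gcd(8,24)=8 -> preserves
  Option E: v=77, gcd(8,77)=1 -> changes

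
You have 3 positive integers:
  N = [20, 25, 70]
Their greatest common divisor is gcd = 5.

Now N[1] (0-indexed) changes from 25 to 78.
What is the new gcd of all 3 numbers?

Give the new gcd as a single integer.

Answer: 2

Derivation:
Numbers: [20, 25, 70], gcd = 5
Change: index 1, 25 -> 78
gcd of the OTHER numbers (without index 1): gcd([20, 70]) = 10
New gcd = gcd(g_others, new_val) = gcd(10, 78) = 2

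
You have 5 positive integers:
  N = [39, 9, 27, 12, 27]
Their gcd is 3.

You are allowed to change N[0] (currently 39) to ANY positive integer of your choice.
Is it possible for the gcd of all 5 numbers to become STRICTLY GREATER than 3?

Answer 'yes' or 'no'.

Answer: no

Derivation:
Current gcd = 3
gcd of all OTHER numbers (without N[0]=39): gcd([9, 27, 12, 27]) = 3
The new gcd after any change is gcd(3, new_value).
This can be at most 3.
Since 3 = old gcd 3, the gcd can only stay the same or decrease.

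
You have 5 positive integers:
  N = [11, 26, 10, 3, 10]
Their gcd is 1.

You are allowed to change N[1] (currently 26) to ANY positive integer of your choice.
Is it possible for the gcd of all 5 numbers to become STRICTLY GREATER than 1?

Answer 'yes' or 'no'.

Answer: no

Derivation:
Current gcd = 1
gcd of all OTHER numbers (without N[1]=26): gcd([11, 10, 3, 10]) = 1
The new gcd after any change is gcd(1, new_value).
This can be at most 1.
Since 1 = old gcd 1, the gcd can only stay the same or decrease.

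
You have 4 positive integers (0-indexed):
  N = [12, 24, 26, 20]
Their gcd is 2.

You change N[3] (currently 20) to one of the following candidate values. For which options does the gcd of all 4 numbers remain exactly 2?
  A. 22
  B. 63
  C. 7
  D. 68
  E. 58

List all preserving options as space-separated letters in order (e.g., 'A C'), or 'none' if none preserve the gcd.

Answer: A D E

Derivation:
Old gcd = 2; gcd of others (without N[3]) = 2
New gcd for candidate v: gcd(2, v). Preserves old gcd iff gcd(2, v) = 2.
  Option A: v=22, gcd(2,22)=2 -> preserves
  Option B: v=63, gcd(2,63)=1 -> changes
  Option C: v=7, gcd(2,7)=1 -> changes
  Option D: v=68, gcd(2,68)=2 -> preserves
  Option E: v=58, gcd(2,58)=2 -> preserves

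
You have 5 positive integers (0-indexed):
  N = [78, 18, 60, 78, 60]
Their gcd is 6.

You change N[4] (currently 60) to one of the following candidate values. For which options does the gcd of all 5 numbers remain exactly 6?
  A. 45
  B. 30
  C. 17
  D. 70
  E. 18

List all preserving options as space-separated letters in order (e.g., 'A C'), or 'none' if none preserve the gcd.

Old gcd = 6; gcd of others (without N[4]) = 6
New gcd for candidate v: gcd(6, v). Preserves old gcd iff gcd(6, v) = 6.
  Option A: v=45, gcd(6,45)=3 -> changes
  Option B: v=30, gcd(6,30)=6 -> preserves
  Option C: v=17, gcd(6,17)=1 -> changes
  Option D: v=70, gcd(6,70)=2 -> changes
  Option E: v=18, gcd(6,18)=6 -> preserves

Answer: B E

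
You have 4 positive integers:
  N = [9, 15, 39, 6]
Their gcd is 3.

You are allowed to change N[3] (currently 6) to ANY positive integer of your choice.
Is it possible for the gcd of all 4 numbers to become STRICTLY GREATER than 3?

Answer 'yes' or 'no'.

Answer: no

Derivation:
Current gcd = 3
gcd of all OTHER numbers (without N[3]=6): gcd([9, 15, 39]) = 3
The new gcd after any change is gcd(3, new_value).
This can be at most 3.
Since 3 = old gcd 3, the gcd can only stay the same or decrease.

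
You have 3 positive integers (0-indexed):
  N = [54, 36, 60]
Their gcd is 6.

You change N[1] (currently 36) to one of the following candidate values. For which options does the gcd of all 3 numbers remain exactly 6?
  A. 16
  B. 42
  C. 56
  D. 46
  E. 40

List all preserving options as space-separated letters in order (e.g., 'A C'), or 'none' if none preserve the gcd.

Old gcd = 6; gcd of others (without N[1]) = 6
New gcd for candidate v: gcd(6, v). Preserves old gcd iff gcd(6, v) = 6.
  Option A: v=16, gcd(6,16)=2 -> changes
  Option B: v=42, gcd(6,42)=6 -> preserves
  Option C: v=56, gcd(6,56)=2 -> changes
  Option D: v=46, gcd(6,46)=2 -> changes
  Option E: v=40, gcd(6,40)=2 -> changes

Answer: B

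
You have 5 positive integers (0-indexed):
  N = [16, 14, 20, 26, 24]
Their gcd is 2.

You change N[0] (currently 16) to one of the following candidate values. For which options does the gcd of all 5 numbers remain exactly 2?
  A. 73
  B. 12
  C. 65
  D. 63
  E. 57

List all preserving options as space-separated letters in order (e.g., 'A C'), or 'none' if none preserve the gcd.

Old gcd = 2; gcd of others (without N[0]) = 2
New gcd for candidate v: gcd(2, v). Preserves old gcd iff gcd(2, v) = 2.
  Option A: v=73, gcd(2,73)=1 -> changes
  Option B: v=12, gcd(2,12)=2 -> preserves
  Option C: v=65, gcd(2,65)=1 -> changes
  Option D: v=63, gcd(2,63)=1 -> changes
  Option E: v=57, gcd(2,57)=1 -> changes

Answer: B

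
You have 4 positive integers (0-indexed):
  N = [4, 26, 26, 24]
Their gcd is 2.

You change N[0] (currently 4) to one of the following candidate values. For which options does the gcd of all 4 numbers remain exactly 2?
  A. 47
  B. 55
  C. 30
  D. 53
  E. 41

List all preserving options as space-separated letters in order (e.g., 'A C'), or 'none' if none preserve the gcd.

Old gcd = 2; gcd of others (without N[0]) = 2
New gcd for candidate v: gcd(2, v). Preserves old gcd iff gcd(2, v) = 2.
  Option A: v=47, gcd(2,47)=1 -> changes
  Option B: v=55, gcd(2,55)=1 -> changes
  Option C: v=30, gcd(2,30)=2 -> preserves
  Option D: v=53, gcd(2,53)=1 -> changes
  Option E: v=41, gcd(2,41)=1 -> changes

Answer: C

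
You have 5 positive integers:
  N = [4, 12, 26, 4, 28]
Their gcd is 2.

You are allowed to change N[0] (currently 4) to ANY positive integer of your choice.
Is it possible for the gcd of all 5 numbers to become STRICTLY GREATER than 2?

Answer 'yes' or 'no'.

Current gcd = 2
gcd of all OTHER numbers (without N[0]=4): gcd([12, 26, 4, 28]) = 2
The new gcd after any change is gcd(2, new_value).
This can be at most 2.
Since 2 = old gcd 2, the gcd can only stay the same or decrease.

Answer: no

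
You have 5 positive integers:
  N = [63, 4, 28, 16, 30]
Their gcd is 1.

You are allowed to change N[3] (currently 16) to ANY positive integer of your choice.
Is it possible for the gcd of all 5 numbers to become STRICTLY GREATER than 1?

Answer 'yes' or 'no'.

Answer: no

Derivation:
Current gcd = 1
gcd of all OTHER numbers (without N[3]=16): gcd([63, 4, 28, 30]) = 1
The new gcd after any change is gcd(1, new_value).
This can be at most 1.
Since 1 = old gcd 1, the gcd can only stay the same or decrease.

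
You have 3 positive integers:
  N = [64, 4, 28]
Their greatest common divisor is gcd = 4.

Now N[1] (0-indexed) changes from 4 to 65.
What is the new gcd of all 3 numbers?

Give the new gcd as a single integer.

Numbers: [64, 4, 28], gcd = 4
Change: index 1, 4 -> 65
gcd of the OTHER numbers (without index 1): gcd([64, 28]) = 4
New gcd = gcd(g_others, new_val) = gcd(4, 65) = 1

Answer: 1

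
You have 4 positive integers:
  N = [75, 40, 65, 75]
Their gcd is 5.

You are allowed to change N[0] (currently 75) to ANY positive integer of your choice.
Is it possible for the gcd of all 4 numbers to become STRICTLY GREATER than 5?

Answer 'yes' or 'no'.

Answer: no

Derivation:
Current gcd = 5
gcd of all OTHER numbers (without N[0]=75): gcd([40, 65, 75]) = 5
The new gcd after any change is gcd(5, new_value).
This can be at most 5.
Since 5 = old gcd 5, the gcd can only stay the same or decrease.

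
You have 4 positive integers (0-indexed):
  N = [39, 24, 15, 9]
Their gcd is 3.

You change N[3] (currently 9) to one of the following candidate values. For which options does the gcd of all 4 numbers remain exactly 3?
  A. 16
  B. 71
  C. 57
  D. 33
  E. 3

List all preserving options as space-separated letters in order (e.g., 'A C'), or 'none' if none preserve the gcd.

Old gcd = 3; gcd of others (without N[3]) = 3
New gcd for candidate v: gcd(3, v). Preserves old gcd iff gcd(3, v) = 3.
  Option A: v=16, gcd(3,16)=1 -> changes
  Option B: v=71, gcd(3,71)=1 -> changes
  Option C: v=57, gcd(3,57)=3 -> preserves
  Option D: v=33, gcd(3,33)=3 -> preserves
  Option E: v=3, gcd(3,3)=3 -> preserves

Answer: C D E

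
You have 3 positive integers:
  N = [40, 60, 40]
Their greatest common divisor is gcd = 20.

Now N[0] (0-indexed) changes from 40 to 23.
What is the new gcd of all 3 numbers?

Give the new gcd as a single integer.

Answer: 1

Derivation:
Numbers: [40, 60, 40], gcd = 20
Change: index 0, 40 -> 23
gcd of the OTHER numbers (without index 0): gcd([60, 40]) = 20
New gcd = gcd(g_others, new_val) = gcd(20, 23) = 1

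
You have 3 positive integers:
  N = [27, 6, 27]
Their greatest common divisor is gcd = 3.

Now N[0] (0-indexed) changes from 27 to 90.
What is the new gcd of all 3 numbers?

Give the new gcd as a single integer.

Answer: 3

Derivation:
Numbers: [27, 6, 27], gcd = 3
Change: index 0, 27 -> 90
gcd of the OTHER numbers (without index 0): gcd([6, 27]) = 3
New gcd = gcd(g_others, new_val) = gcd(3, 90) = 3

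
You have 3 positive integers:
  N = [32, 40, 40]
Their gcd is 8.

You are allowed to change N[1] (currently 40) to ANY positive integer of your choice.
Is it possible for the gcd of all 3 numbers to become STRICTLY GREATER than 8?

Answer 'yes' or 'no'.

Answer: no

Derivation:
Current gcd = 8
gcd of all OTHER numbers (without N[1]=40): gcd([32, 40]) = 8
The new gcd after any change is gcd(8, new_value).
This can be at most 8.
Since 8 = old gcd 8, the gcd can only stay the same or decrease.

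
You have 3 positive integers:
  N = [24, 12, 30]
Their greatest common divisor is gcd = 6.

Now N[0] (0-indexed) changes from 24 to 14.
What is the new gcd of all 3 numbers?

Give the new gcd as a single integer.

Answer: 2

Derivation:
Numbers: [24, 12, 30], gcd = 6
Change: index 0, 24 -> 14
gcd of the OTHER numbers (without index 0): gcd([12, 30]) = 6
New gcd = gcd(g_others, new_val) = gcd(6, 14) = 2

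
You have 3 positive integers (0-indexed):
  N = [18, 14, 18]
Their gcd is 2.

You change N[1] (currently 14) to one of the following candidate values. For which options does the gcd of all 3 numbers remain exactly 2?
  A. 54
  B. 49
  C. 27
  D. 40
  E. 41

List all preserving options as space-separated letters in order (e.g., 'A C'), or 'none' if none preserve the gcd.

Answer: D

Derivation:
Old gcd = 2; gcd of others (without N[1]) = 18
New gcd for candidate v: gcd(18, v). Preserves old gcd iff gcd(18, v) = 2.
  Option A: v=54, gcd(18,54)=18 -> changes
  Option B: v=49, gcd(18,49)=1 -> changes
  Option C: v=27, gcd(18,27)=9 -> changes
  Option D: v=40, gcd(18,40)=2 -> preserves
  Option E: v=41, gcd(18,41)=1 -> changes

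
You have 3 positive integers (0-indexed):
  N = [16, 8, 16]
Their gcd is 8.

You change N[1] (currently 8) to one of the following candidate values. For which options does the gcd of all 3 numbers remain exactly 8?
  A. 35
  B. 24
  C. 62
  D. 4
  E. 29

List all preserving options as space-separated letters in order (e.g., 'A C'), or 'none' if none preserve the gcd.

Answer: B

Derivation:
Old gcd = 8; gcd of others (without N[1]) = 16
New gcd for candidate v: gcd(16, v). Preserves old gcd iff gcd(16, v) = 8.
  Option A: v=35, gcd(16,35)=1 -> changes
  Option B: v=24, gcd(16,24)=8 -> preserves
  Option C: v=62, gcd(16,62)=2 -> changes
  Option D: v=4, gcd(16,4)=4 -> changes
  Option E: v=29, gcd(16,29)=1 -> changes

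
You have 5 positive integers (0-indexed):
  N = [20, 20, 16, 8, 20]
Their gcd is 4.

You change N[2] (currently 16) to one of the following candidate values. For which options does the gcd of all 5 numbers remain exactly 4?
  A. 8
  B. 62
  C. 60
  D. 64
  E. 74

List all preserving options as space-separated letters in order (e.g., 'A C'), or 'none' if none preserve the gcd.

Answer: A C D

Derivation:
Old gcd = 4; gcd of others (without N[2]) = 4
New gcd for candidate v: gcd(4, v). Preserves old gcd iff gcd(4, v) = 4.
  Option A: v=8, gcd(4,8)=4 -> preserves
  Option B: v=62, gcd(4,62)=2 -> changes
  Option C: v=60, gcd(4,60)=4 -> preserves
  Option D: v=64, gcd(4,64)=4 -> preserves
  Option E: v=74, gcd(4,74)=2 -> changes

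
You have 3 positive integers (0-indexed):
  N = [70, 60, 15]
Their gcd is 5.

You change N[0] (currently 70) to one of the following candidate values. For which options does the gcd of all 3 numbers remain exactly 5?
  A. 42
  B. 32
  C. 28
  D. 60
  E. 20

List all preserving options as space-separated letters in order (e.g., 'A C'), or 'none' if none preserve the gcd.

Answer: E

Derivation:
Old gcd = 5; gcd of others (without N[0]) = 15
New gcd for candidate v: gcd(15, v). Preserves old gcd iff gcd(15, v) = 5.
  Option A: v=42, gcd(15,42)=3 -> changes
  Option B: v=32, gcd(15,32)=1 -> changes
  Option C: v=28, gcd(15,28)=1 -> changes
  Option D: v=60, gcd(15,60)=15 -> changes
  Option E: v=20, gcd(15,20)=5 -> preserves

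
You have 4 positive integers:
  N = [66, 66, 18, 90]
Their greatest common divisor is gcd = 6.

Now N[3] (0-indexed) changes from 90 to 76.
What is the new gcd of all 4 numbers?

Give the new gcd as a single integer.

Numbers: [66, 66, 18, 90], gcd = 6
Change: index 3, 90 -> 76
gcd of the OTHER numbers (without index 3): gcd([66, 66, 18]) = 6
New gcd = gcd(g_others, new_val) = gcd(6, 76) = 2

Answer: 2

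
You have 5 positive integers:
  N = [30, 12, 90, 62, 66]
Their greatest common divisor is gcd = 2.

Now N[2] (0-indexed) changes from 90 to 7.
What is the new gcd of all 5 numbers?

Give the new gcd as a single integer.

Answer: 1

Derivation:
Numbers: [30, 12, 90, 62, 66], gcd = 2
Change: index 2, 90 -> 7
gcd of the OTHER numbers (without index 2): gcd([30, 12, 62, 66]) = 2
New gcd = gcd(g_others, new_val) = gcd(2, 7) = 1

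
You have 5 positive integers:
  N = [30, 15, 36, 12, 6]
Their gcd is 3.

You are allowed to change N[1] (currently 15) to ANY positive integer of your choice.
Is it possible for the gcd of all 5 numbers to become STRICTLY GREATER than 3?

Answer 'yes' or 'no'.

Current gcd = 3
gcd of all OTHER numbers (without N[1]=15): gcd([30, 36, 12, 6]) = 6
The new gcd after any change is gcd(6, new_value).
This can be at most 6.
Since 6 > old gcd 3, the gcd CAN increase (e.g., set N[1] = 6).

Answer: yes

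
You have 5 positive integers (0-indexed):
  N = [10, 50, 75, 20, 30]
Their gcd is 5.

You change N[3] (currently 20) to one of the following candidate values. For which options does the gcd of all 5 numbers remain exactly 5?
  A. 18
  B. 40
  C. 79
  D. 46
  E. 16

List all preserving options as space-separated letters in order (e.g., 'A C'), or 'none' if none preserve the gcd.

Answer: B

Derivation:
Old gcd = 5; gcd of others (without N[3]) = 5
New gcd for candidate v: gcd(5, v). Preserves old gcd iff gcd(5, v) = 5.
  Option A: v=18, gcd(5,18)=1 -> changes
  Option B: v=40, gcd(5,40)=5 -> preserves
  Option C: v=79, gcd(5,79)=1 -> changes
  Option D: v=46, gcd(5,46)=1 -> changes
  Option E: v=16, gcd(5,16)=1 -> changes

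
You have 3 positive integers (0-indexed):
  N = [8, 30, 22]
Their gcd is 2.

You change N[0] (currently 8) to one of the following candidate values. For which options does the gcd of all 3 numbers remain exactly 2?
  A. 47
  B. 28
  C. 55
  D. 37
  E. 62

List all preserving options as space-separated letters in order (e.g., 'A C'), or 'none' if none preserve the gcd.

Answer: B E

Derivation:
Old gcd = 2; gcd of others (without N[0]) = 2
New gcd for candidate v: gcd(2, v). Preserves old gcd iff gcd(2, v) = 2.
  Option A: v=47, gcd(2,47)=1 -> changes
  Option B: v=28, gcd(2,28)=2 -> preserves
  Option C: v=55, gcd(2,55)=1 -> changes
  Option D: v=37, gcd(2,37)=1 -> changes
  Option E: v=62, gcd(2,62)=2 -> preserves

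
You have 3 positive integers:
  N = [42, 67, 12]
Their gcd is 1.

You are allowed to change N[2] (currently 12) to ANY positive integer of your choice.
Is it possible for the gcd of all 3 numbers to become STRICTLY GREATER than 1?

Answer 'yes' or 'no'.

Current gcd = 1
gcd of all OTHER numbers (without N[2]=12): gcd([42, 67]) = 1
The new gcd after any change is gcd(1, new_value).
This can be at most 1.
Since 1 = old gcd 1, the gcd can only stay the same or decrease.

Answer: no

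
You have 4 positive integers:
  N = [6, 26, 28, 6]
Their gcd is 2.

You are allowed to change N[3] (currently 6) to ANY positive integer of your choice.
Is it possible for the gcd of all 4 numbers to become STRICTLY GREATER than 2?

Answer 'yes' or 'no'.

Current gcd = 2
gcd of all OTHER numbers (without N[3]=6): gcd([6, 26, 28]) = 2
The new gcd after any change is gcd(2, new_value).
This can be at most 2.
Since 2 = old gcd 2, the gcd can only stay the same or decrease.

Answer: no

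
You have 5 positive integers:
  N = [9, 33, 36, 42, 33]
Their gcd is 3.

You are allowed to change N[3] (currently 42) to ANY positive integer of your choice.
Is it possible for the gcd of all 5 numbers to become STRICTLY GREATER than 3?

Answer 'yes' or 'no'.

Answer: no

Derivation:
Current gcd = 3
gcd of all OTHER numbers (without N[3]=42): gcd([9, 33, 36, 33]) = 3
The new gcd after any change is gcd(3, new_value).
This can be at most 3.
Since 3 = old gcd 3, the gcd can only stay the same or decrease.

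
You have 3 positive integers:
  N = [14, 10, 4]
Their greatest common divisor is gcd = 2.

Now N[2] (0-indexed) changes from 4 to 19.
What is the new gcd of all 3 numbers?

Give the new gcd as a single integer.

Numbers: [14, 10, 4], gcd = 2
Change: index 2, 4 -> 19
gcd of the OTHER numbers (without index 2): gcd([14, 10]) = 2
New gcd = gcd(g_others, new_val) = gcd(2, 19) = 1

Answer: 1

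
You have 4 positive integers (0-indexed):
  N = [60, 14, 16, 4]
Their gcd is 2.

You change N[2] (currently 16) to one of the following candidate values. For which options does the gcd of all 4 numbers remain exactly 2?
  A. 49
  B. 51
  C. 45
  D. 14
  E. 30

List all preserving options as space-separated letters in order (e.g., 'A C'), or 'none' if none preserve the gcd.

Answer: D E

Derivation:
Old gcd = 2; gcd of others (without N[2]) = 2
New gcd for candidate v: gcd(2, v). Preserves old gcd iff gcd(2, v) = 2.
  Option A: v=49, gcd(2,49)=1 -> changes
  Option B: v=51, gcd(2,51)=1 -> changes
  Option C: v=45, gcd(2,45)=1 -> changes
  Option D: v=14, gcd(2,14)=2 -> preserves
  Option E: v=30, gcd(2,30)=2 -> preserves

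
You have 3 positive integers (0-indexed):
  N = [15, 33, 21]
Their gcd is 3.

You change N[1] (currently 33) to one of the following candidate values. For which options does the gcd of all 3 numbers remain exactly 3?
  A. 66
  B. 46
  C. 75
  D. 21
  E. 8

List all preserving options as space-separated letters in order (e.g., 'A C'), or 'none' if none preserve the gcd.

Old gcd = 3; gcd of others (without N[1]) = 3
New gcd for candidate v: gcd(3, v). Preserves old gcd iff gcd(3, v) = 3.
  Option A: v=66, gcd(3,66)=3 -> preserves
  Option B: v=46, gcd(3,46)=1 -> changes
  Option C: v=75, gcd(3,75)=3 -> preserves
  Option D: v=21, gcd(3,21)=3 -> preserves
  Option E: v=8, gcd(3,8)=1 -> changes

Answer: A C D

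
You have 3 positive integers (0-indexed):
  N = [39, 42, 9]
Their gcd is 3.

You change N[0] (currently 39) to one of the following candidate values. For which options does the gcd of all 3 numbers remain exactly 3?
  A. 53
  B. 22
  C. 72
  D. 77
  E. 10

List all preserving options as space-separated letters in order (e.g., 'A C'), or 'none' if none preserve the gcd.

Answer: C

Derivation:
Old gcd = 3; gcd of others (without N[0]) = 3
New gcd for candidate v: gcd(3, v). Preserves old gcd iff gcd(3, v) = 3.
  Option A: v=53, gcd(3,53)=1 -> changes
  Option B: v=22, gcd(3,22)=1 -> changes
  Option C: v=72, gcd(3,72)=3 -> preserves
  Option D: v=77, gcd(3,77)=1 -> changes
  Option E: v=10, gcd(3,10)=1 -> changes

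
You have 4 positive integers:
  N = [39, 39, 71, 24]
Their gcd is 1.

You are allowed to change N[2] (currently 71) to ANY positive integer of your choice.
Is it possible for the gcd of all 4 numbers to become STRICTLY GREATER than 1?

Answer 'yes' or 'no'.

Current gcd = 1
gcd of all OTHER numbers (without N[2]=71): gcd([39, 39, 24]) = 3
The new gcd after any change is gcd(3, new_value).
This can be at most 3.
Since 3 > old gcd 1, the gcd CAN increase (e.g., set N[2] = 3).

Answer: yes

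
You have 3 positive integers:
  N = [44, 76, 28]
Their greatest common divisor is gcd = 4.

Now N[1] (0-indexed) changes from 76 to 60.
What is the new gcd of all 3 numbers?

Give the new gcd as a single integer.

Answer: 4

Derivation:
Numbers: [44, 76, 28], gcd = 4
Change: index 1, 76 -> 60
gcd of the OTHER numbers (without index 1): gcd([44, 28]) = 4
New gcd = gcd(g_others, new_val) = gcd(4, 60) = 4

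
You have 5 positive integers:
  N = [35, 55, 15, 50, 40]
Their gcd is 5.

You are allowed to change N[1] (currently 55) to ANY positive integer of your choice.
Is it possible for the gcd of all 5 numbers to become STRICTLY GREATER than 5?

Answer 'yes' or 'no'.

Current gcd = 5
gcd of all OTHER numbers (without N[1]=55): gcd([35, 15, 50, 40]) = 5
The new gcd after any change is gcd(5, new_value).
This can be at most 5.
Since 5 = old gcd 5, the gcd can only stay the same or decrease.

Answer: no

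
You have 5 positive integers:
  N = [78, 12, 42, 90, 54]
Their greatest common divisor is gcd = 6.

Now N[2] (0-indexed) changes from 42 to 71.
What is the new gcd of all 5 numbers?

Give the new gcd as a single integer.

Answer: 1

Derivation:
Numbers: [78, 12, 42, 90, 54], gcd = 6
Change: index 2, 42 -> 71
gcd of the OTHER numbers (without index 2): gcd([78, 12, 90, 54]) = 6
New gcd = gcd(g_others, new_val) = gcd(6, 71) = 1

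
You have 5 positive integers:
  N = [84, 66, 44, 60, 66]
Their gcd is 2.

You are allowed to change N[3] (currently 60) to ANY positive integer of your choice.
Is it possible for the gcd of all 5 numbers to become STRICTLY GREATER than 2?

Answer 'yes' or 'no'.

Current gcd = 2
gcd of all OTHER numbers (without N[3]=60): gcd([84, 66, 44, 66]) = 2
The new gcd after any change is gcd(2, new_value).
This can be at most 2.
Since 2 = old gcd 2, the gcd can only stay the same or decrease.

Answer: no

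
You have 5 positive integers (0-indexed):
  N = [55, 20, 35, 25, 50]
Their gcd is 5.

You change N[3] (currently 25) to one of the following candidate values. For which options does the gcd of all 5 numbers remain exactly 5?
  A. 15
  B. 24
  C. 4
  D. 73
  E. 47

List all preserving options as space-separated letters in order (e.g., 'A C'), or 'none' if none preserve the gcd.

Answer: A

Derivation:
Old gcd = 5; gcd of others (without N[3]) = 5
New gcd for candidate v: gcd(5, v). Preserves old gcd iff gcd(5, v) = 5.
  Option A: v=15, gcd(5,15)=5 -> preserves
  Option B: v=24, gcd(5,24)=1 -> changes
  Option C: v=4, gcd(5,4)=1 -> changes
  Option D: v=73, gcd(5,73)=1 -> changes
  Option E: v=47, gcd(5,47)=1 -> changes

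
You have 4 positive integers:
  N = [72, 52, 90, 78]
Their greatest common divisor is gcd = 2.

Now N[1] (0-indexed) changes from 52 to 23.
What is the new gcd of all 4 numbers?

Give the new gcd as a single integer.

Numbers: [72, 52, 90, 78], gcd = 2
Change: index 1, 52 -> 23
gcd of the OTHER numbers (without index 1): gcd([72, 90, 78]) = 6
New gcd = gcd(g_others, new_val) = gcd(6, 23) = 1

Answer: 1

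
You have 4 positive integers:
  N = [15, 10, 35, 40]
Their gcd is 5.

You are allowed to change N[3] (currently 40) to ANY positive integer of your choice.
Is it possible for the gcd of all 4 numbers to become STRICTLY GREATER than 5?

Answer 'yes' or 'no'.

Answer: no

Derivation:
Current gcd = 5
gcd of all OTHER numbers (without N[3]=40): gcd([15, 10, 35]) = 5
The new gcd after any change is gcd(5, new_value).
This can be at most 5.
Since 5 = old gcd 5, the gcd can only stay the same or decrease.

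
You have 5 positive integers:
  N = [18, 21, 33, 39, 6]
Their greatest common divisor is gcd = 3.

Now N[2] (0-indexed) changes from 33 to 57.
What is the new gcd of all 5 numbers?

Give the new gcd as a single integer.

Answer: 3

Derivation:
Numbers: [18, 21, 33, 39, 6], gcd = 3
Change: index 2, 33 -> 57
gcd of the OTHER numbers (without index 2): gcd([18, 21, 39, 6]) = 3
New gcd = gcd(g_others, new_val) = gcd(3, 57) = 3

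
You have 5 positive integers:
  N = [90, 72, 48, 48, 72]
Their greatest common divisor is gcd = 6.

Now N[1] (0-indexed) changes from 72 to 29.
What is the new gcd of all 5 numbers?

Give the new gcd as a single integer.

Answer: 1

Derivation:
Numbers: [90, 72, 48, 48, 72], gcd = 6
Change: index 1, 72 -> 29
gcd of the OTHER numbers (without index 1): gcd([90, 48, 48, 72]) = 6
New gcd = gcd(g_others, new_val) = gcd(6, 29) = 1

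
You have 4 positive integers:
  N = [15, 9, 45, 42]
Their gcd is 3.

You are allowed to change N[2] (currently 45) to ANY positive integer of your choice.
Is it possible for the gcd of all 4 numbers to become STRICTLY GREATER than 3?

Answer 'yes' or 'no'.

Current gcd = 3
gcd of all OTHER numbers (without N[2]=45): gcd([15, 9, 42]) = 3
The new gcd after any change is gcd(3, new_value).
This can be at most 3.
Since 3 = old gcd 3, the gcd can only stay the same or decrease.

Answer: no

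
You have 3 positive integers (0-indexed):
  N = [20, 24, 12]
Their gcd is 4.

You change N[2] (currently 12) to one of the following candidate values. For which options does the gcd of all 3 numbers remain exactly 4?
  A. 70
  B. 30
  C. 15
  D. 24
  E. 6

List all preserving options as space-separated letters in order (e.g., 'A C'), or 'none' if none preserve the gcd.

Old gcd = 4; gcd of others (without N[2]) = 4
New gcd for candidate v: gcd(4, v). Preserves old gcd iff gcd(4, v) = 4.
  Option A: v=70, gcd(4,70)=2 -> changes
  Option B: v=30, gcd(4,30)=2 -> changes
  Option C: v=15, gcd(4,15)=1 -> changes
  Option D: v=24, gcd(4,24)=4 -> preserves
  Option E: v=6, gcd(4,6)=2 -> changes

Answer: D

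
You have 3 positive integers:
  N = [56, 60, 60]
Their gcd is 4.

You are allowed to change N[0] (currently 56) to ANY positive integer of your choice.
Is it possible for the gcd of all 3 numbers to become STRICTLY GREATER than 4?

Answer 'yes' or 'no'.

Answer: yes

Derivation:
Current gcd = 4
gcd of all OTHER numbers (without N[0]=56): gcd([60, 60]) = 60
The new gcd after any change is gcd(60, new_value).
This can be at most 60.
Since 60 > old gcd 4, the gcd CAN increase (e.g., set N[0] = 60).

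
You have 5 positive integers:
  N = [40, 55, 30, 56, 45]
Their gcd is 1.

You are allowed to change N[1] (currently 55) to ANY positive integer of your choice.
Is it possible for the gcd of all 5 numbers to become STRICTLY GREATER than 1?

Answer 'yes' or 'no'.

Answer: no

Derivation:
Current gcd = 1
gcd of all OTHER numbers (without N[1]=55): gcd([40, 30, 56, 45]) = 1
The new gcd after any change is gcd(1, new_value).
This can be at most 1.
Since 1 = old gcd 1, the gcd can only stay the same or decrease.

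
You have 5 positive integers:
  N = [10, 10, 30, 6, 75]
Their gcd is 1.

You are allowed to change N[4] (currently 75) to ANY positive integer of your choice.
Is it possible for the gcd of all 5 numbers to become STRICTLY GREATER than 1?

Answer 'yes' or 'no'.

Answer: yes

Derivation:
Current gcd = 1
gcd of all OTHER numbers (without N[4]=75): gcd([10, 10, 30, 6]) = 2
The new gcd after any change is gcd(2, new_value).
This can be at most 2.
Since 2 > old gcd 1, the gcd CAN increase (e.g., set N[4] = 2).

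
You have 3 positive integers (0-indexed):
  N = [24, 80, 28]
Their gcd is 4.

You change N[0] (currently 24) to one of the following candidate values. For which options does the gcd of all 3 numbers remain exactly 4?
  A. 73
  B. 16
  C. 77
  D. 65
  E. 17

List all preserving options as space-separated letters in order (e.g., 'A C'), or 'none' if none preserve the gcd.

Old gcd = 4; gcd of others (without N[0]) = 4
New gcd for candidate v: gcd(4, v). Preserves old gcd iff gcd(4, v) = 4.
  Option A: v=73, gcd(4,73)=1 -> changes
  Option B: v=16, gcd(4,16)=4 -> preserves
  Option C: v=77, gcd(4,77)=1 -> changes
  Option D: v=65, gcd(4,65)=1 -> changes
  Option E: v=17, gcd(4,17)=1 -> changes

Answer: B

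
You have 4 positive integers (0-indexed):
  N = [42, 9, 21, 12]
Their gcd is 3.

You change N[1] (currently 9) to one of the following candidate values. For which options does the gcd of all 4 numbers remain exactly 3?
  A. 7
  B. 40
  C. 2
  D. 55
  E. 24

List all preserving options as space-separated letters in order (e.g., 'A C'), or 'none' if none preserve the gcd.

Old gcd = 3; gcd of others (without N[1]) = 3
New gcd for candidate v: gcd(3, v). Preserves old gcd iff gcd(3, v) = 3.
  Option A: v=7, gcd(3,7)=1 -> changes
  Option B: v=40, gcd(3,40)=1 -> changes
  Option C: v=2, gcd(3,2)=1 -> changes
  Option D: v=55, gcd(3,55)=1 -> changes
  Option E: v=24, gcd(3,24)=3 -> preserves

Answer: E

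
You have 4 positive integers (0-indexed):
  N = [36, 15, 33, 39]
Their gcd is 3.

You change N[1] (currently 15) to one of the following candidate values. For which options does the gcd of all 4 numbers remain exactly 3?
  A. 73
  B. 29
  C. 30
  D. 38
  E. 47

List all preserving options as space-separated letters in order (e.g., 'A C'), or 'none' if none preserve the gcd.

Old gcd = 3; gcd of others (without N[1]) = 3
New gcd for candidate v: gcd(3, v). Preserves old gcd iff gcd(3, v) = 3.
  Option A: v=73, gcd(3,73)=1 -> changes
  Option B: v=29, gcd(3,29)=1 -> changes
  Option C: v=30, gcd(3,30)=3 -> preserves
  Option D: v=38, gcd(3,38)=1 -> changes
  Option E: v=47, gcd(3,47)=1 -> changes

Answer: C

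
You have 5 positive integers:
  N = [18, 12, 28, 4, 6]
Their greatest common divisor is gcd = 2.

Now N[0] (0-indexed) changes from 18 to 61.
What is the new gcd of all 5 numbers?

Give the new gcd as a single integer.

Answer: 1

Derivation:
Numbers: [18, 12, 28, 4, 6], gcd = 2
Change: index 0, 18 -> 61
gcd of the OTHER numbers (without index 0): gcd([12, 28, 4, 6]) = 2
New gcd = gcd(g_others, new_val) = gcd(2, 61) = 1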